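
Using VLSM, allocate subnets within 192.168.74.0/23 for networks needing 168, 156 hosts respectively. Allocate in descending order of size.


168 hosts -> /24 (254 usable): 192.168.74.0/24
156 hosts -> /24 (254 usable): 192.168.75.0/24
Allocation: 192.168.74.0/24 (168 hosts, 254 usable); 192.168.75.0/24 (156 hosts, 254 usable)


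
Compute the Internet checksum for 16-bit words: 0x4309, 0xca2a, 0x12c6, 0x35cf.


Sum all words (with carry folding):
+ 0x4309 = 0x4309
+ 0xca2a = 0x0d34
+ 0x12c6 = 0x1ffa
+ 0x35cf = 0x55c9
One's complement: ~0x55c9
Checksum = 0xaa36


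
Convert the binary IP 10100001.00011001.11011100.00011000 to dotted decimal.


10100001 = 161
00011001 = 25
11011100 = 220
00011000 = 24
IP: 161.25.220.24


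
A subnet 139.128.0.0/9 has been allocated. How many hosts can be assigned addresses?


Host bits = 32 - 9 = 23
Total addresses = 2^23 = 8388608
Usable = total - 2 (network and broadcast)
Usable hosts: 8388606


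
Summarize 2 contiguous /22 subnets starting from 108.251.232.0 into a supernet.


Original prefix: /22
Number of subnets: 2 = 2^1
New prefix = 22 - 1 = 21
Supernet: 108.251.232.0/21


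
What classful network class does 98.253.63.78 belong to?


First octet: 98
Binary: 01100010
0xxxxxxx -> Class A (1-126)
Class A, default mask 255.0.0.0 (/8)


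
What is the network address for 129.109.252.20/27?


IP:   10000001.01101101.11111100.00010100
Mask: 11111111.11111111.11111111.11100000
AND operation:
Net:  10000001.01101101.11111100.00000000
Network: 129.109.252.0/27


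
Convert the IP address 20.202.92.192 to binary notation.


20 = 00010100
202 = 11001010
92 = 01011100
192 = 11000000
Binary: 00010100.11001010.01011100.11000000


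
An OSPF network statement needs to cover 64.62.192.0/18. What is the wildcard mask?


Subnet mask: 255.255.192.0
Wildcard = 255.255.255.255 - subnet mask
255 - 255 = 0
255 - 255 = 0
255 - 192 = 63
255 - 0 = 255
Wildcard: 0.0.63.255


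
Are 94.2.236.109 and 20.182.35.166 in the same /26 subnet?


Mask: 255.255.255.192
94.2.236.109 AND mask = 94.2.236.64
20.182.35.166 AND mask = 20.182.35.128
No, different subnets (94.2.236.64 vs 20.182.35.128)


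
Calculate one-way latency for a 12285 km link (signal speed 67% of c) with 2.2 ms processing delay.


Speed = 0.67 * 3e5 km/s = 201000 km/s
Propagation delay = 12285 / 201000 = 0.0611 s = 61.1194 ms
Processing delay = 2.2 ms
Total one-way latency = 63.3194 ms


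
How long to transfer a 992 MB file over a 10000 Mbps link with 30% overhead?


Effective throughput = 10000 * (1 - 30/100) = 7000 Mbps
File size in Mb = 992 * 8 = 7936 Mb
Time = 7936 / 7000
Time = 1.1337 seconds


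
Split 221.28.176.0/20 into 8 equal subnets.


New prefix = 20 + 3 = 23
Each subnet has 512 addresses
  221.28.176.0/23
  221.28.178.0/23
  221.28.180.0/23
  221.28.182.0/23
  221.28.184.0/23
  221.28.186.0/23
  221.28.188.0/23
  221.28.190.0/23
Subnets: 221.28.176.0/23, 221.28.178.0/23, 221.28.180.0/23, 221.28.182.0/23, 221.28.184.0/23, 221.28.186.0/23, 221.28.188.0/23, 221.28.190.0/23


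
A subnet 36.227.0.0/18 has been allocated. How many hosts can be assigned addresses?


Host bits = 32 - 18 = 14
Total addresses = 2^14 = 16384
Usable = total - 2 (network and broadcast)
Usable hosts: 16382


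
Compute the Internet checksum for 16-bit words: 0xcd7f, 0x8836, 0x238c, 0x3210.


Sum all words (with carry folding):
+ 0xcd7f = 0xcd7f
+ 0x8836 = 0x55b6
+ 0x238c = 0x7942
+ 0x3210 = 0xab52
One's complement: ~0xab52
Checksum = 0x54ad


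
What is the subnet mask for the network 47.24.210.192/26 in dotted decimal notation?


/26 means 26 network bits, 6 host bits
Binary: 11111111111111111111111111000000
Mask: 255.255.255.192


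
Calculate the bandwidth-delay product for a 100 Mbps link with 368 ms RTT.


BDP = bandwidth * RTT
= 100 Mbps * 368 ms
= 100 * 1e6 * 368 / 1000 bits
= 36800000 bits
= 4600000 bytes
= 4492.1875 KB
BDP = 36800000 bits (4600000 bytes)


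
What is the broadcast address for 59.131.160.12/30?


Network: 59.131.160.12/30
Host bits = 2
Set all host bits to 1:
Broadcast: 59.131.160.15


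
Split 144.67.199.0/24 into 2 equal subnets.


New prefix = 24 + 1 = 25
Each subnet has 128 addresses
  144.67.199.0/25
  144.67.199.128/25
Subnets: 144.67.199.0/25, 144.67.199.128/25


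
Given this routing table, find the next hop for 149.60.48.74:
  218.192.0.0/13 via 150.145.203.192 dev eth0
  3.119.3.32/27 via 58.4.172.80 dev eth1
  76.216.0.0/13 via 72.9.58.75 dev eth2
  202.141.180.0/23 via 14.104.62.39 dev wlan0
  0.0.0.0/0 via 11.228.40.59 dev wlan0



Longest prefix match for 149.60.48.74:
  /13 218.192.0.0: no
  /27 3.119.3.32: no
  /13 76.216.0.0: no
  /23 202.141.180.0: no
  /0 0.0.0.0: MATCH
Selected: next-hop 11.228.40.59 via wlan0 (matched /0)


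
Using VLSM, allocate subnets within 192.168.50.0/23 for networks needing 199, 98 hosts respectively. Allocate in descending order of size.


199 hosts -> /24 (254 usable): 192.168.50.0/24
98 hosts -> /25 (126 usable): 192.168.51.0/25
Allocation: 192.168.50.0/24 (199 hosts, 254 usable); 192.168.51.0/25 (98 hosts, 126 usable)


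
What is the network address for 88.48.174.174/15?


IP:   01011000.00110000.10101110.10101110
Mask: 11111111.11111110.00000000.00000000
AND operation:
Net:  01011000.00110000.00000000.00000000
Network: 88.48.0.0/15


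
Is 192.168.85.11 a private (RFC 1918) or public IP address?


RFC 1918 private ranges:
  10.0.0.0/8 (10.0.0.0 - 10.255.255.255)
  172.16.0.0/12 (172.16.0.0 - 172.31.255.255)
  192.168.0.0/16 (192.168.0.0 - 192.168.255.255)
Private (in 192.168.0.0/16)


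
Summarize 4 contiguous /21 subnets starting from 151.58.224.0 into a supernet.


Original prefix: /21
Number of subnets: 4 = 2^2
New prefix = 21 - 2 = 19
Supernet: 151.58.224.0/19


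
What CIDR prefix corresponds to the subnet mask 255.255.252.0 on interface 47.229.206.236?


Binary: 11111111.11111111.11111100.00000000
Count leading 1s
Prefix: /22


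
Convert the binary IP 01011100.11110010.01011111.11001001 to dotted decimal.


01011100 = 92
11110010 = 242
01011111 = 95
11001001 = 201
IP: 92.242.95.201


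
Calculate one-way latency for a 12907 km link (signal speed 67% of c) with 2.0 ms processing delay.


Speed = 0.67 * 3e5 km/s = 201000 km/s
Propagation delay = 12907 / 201000 = 0.0642 s = 64.2139 ms
Processing delay = 2.0 ms
Total one-way latency = 66.2139 ms


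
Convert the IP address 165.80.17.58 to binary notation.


165 = 10100101
80 = 01010000
17 = 00010001
58 = 00111010
Binary: 10100101.01010000.00010001.00111010


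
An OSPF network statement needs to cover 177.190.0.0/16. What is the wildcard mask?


Subnet mask: 255.255.0.0
Wildcard = 255.255.255.255 - subnet mask
255 - 255 = 0
255 - 255 = 0
255 - 0 = 255
255 - 0 = 255
Wildcard: 0.0.255.255


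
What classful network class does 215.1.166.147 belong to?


First octet: 215
Binary: 11010111
110xxxxx -> Class C (192-223)
Class C, default mask 255.255.255.0 (/24)


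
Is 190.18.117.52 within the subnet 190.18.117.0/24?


Subnet network: 190.18.117.0
Test IP AND mask: 190.18.117.0
Yes, 190.18.117.52 is in 190.18.117.0/24


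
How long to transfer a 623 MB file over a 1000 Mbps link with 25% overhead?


Effective throughput = 1000 * (1 - 25/100) = 750 Mbps
File size in Mb = 623 * 8 = 4984 Mb
Time = 4984 / 750
Time = 6.6453 seconds


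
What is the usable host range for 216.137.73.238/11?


Network: 216.128.0.0
Broadcast: 216.159.255.255
First usable = network + 1
Last usable = broadcast - 1
Range: 216.128.0.1 to 216.159.255.254


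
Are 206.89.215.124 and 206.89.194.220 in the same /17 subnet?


Mask: 255.255.128.0
206.89.215.124 AND mask = 206.89.128.0
206.89.194.220 AND mask = 206.89.128.0
Yes, same subnet (206.89.128.0)


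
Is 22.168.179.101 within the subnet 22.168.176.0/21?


Subnet network: 22.168.176.0
Test IP AND mask: 22.168.176.0
Yes, 22.168.179.101 is in 22.168.176.0/21


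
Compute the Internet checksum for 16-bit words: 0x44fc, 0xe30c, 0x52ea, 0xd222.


Sum all words (with carry folding):
+ 0x44fc = 0x44fc
+ 0xe30c = 0x2809
+ 0x52ea = 0x7af3
+ 0xd222 = 0x4d16
One's complement: ~0x4d16
Checksum = 0xb2e9


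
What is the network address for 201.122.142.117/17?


IP:   11001001.01111010.10001110.01110101
Mask: 11111111.11111111.10000000.00000000
AND operation:
Net:  11001001.01111010.10000000.00000000
Network: 201.122.128.0/17


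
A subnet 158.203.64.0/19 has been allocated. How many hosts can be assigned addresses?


Host bits = 32 - 19 = 13
Total addresses = 2^13 = 8192
Usable = total - 2 (network and broadcast)
Usable hosts: 8190


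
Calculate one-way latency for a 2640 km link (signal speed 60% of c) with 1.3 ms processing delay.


Speed = 0.6 * 3e5 km/s = 180000 km/s
Propagation delay = 2640 / 180000 = 0.0147 s = 14.6667 ms
Processing delay = 1.3 ms
Total one-way latency = 15.9667 ms


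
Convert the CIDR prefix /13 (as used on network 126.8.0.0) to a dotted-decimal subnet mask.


/13 means 13 network bits, 19 host bits
Binary: 11111111111110000000000000000000
Mask: 255.248.0.0


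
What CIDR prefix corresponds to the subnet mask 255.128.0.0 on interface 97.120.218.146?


Binary: 11111111.10000000.00000000.00000000
Count leading 1s
Prefix: /9


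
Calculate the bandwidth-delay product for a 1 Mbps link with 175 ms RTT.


BDP = bandwidth * RTT
= 1 Mbps * 175 ms
= 1 * 1e6 * 175 / 1000 bits
= 175000 bits
= 21875 bytes
= 21.3623 KB
BDP = 175000 bits (21875 bytes)


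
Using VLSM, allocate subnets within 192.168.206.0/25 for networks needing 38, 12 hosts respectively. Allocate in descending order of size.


38 hosts -> /26 (62 usable): 192.168.206.0/26
12 hosts -> /28 (14 usable): 192.168.206.64/28
Allocation: 192.168.206.0/26 (38 hosts, 62 usable); 192.168.206.64/28 (12 hosts, 14 usable)


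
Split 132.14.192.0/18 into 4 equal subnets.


New prefix = 18 + 2 = 20
Each subnet has 4096 addresses
  132.14.192.0/20
  132.14.208.0/20
  132.14.224.0/20
  132.14.240.0/20
Subnets: 132.14.192.0/20, 132.14.208.0/20, 132.14.224.0/20, 132.14.240.0/20


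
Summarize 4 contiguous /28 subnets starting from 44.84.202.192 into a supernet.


Original prefix: /28
Number of subnets: 4 = 2^2
New prefix = 28 - 2 = 26
Supernet: 44.84.202.192/26


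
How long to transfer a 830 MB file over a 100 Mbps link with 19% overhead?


Effective throughput = 100 * (1 - 19/100) = 81 Mbps
File size in Mb = 830 * 8 = 6640 Mb
Time = 6640 / 81
Time = 81.9753 seconds


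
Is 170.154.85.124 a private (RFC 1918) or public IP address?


RFC 1918 private ranges:
  10.0.0.0/8 (10.0.0.0 - 10.255.255.255)
  172.16.0.0/12 (172.16.0.0 - 172.31.255.255)
  192.168.0.0/16 (192.168.0.0 - 192.168.255.255)
Public (not in any RFC 1918 range)


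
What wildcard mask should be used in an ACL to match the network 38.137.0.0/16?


Subnet mask: 255.255.0.0
Wildcard = 255.255.255.255 - subnet mask
255 - 255 = 0
255 - 255 = 0
255 - 0 = 255
255 - 0 = 255
Wildcard: 0.0.255.255


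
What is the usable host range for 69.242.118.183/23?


Network: 69.242.118.0
Broadcast: 69.242.119.255
First usable = network + 1
Last usable = broadcast - 1
Range: 69.242.118.1 to 69.242.119.254


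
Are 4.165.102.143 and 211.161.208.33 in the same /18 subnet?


Mask: 255.255.192.0
4.165.102.143 AND mask = 4.165.64.0
211.161.208.33 AND mask = 211.161.192.0
No, different subnets (4.165.64.0 vs 211.161.192.0)


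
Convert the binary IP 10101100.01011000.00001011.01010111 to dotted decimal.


10101100 = 172
01011000 = 88
00001011 = 11
01010111 = 87
IP: 172.88.11.87


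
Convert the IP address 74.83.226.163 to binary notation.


74 = 01001010
83 = 01010011
226 = 11100010
163 = 10100011
Binary: 01001010.01010011.11100010.10100011


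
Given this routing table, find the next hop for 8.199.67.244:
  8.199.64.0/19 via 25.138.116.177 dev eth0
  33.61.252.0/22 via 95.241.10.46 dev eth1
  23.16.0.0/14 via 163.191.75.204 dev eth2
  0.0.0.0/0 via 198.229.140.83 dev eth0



Longest prefix match for 8.199.67.244:
  /19 8.199.64.0: MATCH
  /22 33.61.252.0: no
  /14 23.16.0.0: no
  /0 0.0.0.0: MATCH
Selected: next-hop 25.138.116.177 via eth0 (matched /19)


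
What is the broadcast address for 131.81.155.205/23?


Network: 131.81.154.0/23
Host bits = 9
Set all host bits to 1:
Broadcast: 131.81.155.255


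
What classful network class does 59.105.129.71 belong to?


First octet: 59
Binary: 00111011
0xxxxxxx -> Class A (1-126)
Class A, default mask 255.0.0.0 (/8)


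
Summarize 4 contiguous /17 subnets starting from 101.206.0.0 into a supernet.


Original prefix: /17
Number of subnets: 4 = 2^2
New prefix = 17 - 2 = 15
Supernet: 101.206.0.0/15


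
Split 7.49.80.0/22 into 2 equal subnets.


New prefix = 22 + 1 = 23
Each subnet has 512 addresses
  7.49.80.0/23
  7.49.82.0/23
Subnets: 7.49.80.0/23, 7.49.82.0/23


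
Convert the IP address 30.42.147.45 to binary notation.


30 = 00011110
42 = 00101010
147 = 10010011
45 = 00101101
Binary: 00011110.00101010.10010011.00101101


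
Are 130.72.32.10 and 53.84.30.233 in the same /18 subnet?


Mask: 255.255.192.0
130.72.32.10 AND mask = 130.72.0.0
53.84.30.233 AND mask = 53.84.0.0
No, different subnets (130.72.0.0 vs 53.84.0.0)


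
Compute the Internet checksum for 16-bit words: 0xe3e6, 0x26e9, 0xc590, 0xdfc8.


Sum all words (with carry folding):
+ 0xe3e6 = 0xe3e6
+ 0x26e9 = 0x0ad0
+ 0xc590 = 0xd060
+ 0xdfc8 = 0xb029
One's complement: ~0xb029
Checksum = 0x4fd6


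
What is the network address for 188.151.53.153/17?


IP:   10111100.10010111.00110101.10011001
Mask: 11111111.11111111.10000000.00000000
AND operation:
Net:  10111100.10010111.00000000.00000000
Network: 188.151.0.0/17


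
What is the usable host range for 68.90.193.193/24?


Network: 68.90.193.0
Broadcast: 68.90.193.255
First usable = network + 1
Last usable = broadcast - 1
Range: 68.90.193.1 to 68.90.193.254


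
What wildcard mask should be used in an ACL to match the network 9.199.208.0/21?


Subnet mask: 255.255.248.0
Wildcard = 255.255.255.255 - subnet mask
255 - 255 = 0
255 - 255 = 0
255 - 248 = 7
255 - 0 = 255
Wildcard: 0.0.7.255


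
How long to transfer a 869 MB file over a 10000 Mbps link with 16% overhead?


Effective throughput = 10000 * (1 - 16/100) = 8400 Mbps
File size in Mb = 869 * 8 = 6952 Mb
Time = 6952 / 8400
Time = 0.8276 seconds


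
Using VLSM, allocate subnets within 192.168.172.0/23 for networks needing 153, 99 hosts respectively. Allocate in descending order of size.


153 hosts -> /24 (254 usable): 192.168.172.0/24
99 hosts -> /25 (126 usable): 192.168.173.0/25
Allocation: 192.168.172.0/24 (153 hosts, 254 usable); 192.168.173.0/25 (99 hosts, 126 usable)


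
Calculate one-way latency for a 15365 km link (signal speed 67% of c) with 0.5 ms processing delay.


Speed = 0.67 * 3e5 km/s = 201000 km/s
Propagation delay = 15365 / 201000 = 0.0764 s = 76.4428 ms
Processing delay = 0.5 ms
Total one-way latency = 76.9428 ms


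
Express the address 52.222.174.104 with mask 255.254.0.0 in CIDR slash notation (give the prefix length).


Binary: 11111111.11111110.00000000.00000000
Count leading 1s
Prefix: /15


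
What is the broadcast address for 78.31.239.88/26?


Network: 78.31.239.64/26
Host bits = 6
Set all host bits to 1:
Broadcast: 78.31.239.127


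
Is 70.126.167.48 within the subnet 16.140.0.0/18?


Subnet network: 16.140.0.0
Test IP AND mask: 70.126.128.0
No, 70.126.167.48 is not in 16.140.0.0/18


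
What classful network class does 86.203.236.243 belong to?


First octet: 86
Binary: 01010110
0xxxxxxx -> Class A (1-126)
Class A, default mask 255.0.0.0 (/8)


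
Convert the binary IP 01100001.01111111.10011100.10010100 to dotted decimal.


01100001 = 97
01111111 = 127
10011100 = 156
10010100 = 148
IP: 97.127.156.148


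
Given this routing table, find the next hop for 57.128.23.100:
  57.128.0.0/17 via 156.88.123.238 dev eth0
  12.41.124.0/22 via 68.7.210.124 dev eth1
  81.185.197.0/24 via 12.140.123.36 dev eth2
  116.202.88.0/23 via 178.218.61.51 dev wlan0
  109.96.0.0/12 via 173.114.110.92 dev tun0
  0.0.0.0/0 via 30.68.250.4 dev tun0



Longest prefix match for 57.128.23.100:
  /17 57.128.0.0: MATCH
  /22 12.41.124.0: no
  /24 81.185.197.0: no
  /23 116.202.88.0: no
  /12 109.96.0.0: no
  /0 0.0.0.0: MATCH
Selected: next-hop 156.88.123.238 via eth0 (matched /17)


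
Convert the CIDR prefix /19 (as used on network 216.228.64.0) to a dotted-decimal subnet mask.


/19 means 19 network bits, 13 host bits
Binary: 11111111111111111110000000000000
Mask: 255.255.224.0


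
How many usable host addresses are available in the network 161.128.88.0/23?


Host bits = 32 - 23 = 9
Total addresses = 2^9 = 512
Usable = total - 2 (network and broadcast)
Usable hosts: 510


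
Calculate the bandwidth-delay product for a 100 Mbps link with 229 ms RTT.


BDP = bandwidth * RTT
= 100 Mbps * 229 ms
= 100 * 1e6 * 229 / 1000 bits
= 22900000 bits
= 2862500 bytes
= 2795.4102 KB
BDP = 22900000 bits (2862500 bytes)


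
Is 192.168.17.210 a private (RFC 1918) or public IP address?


RFC 1918 private ranges:
  10.0.0.0/8 (10.0.0.0 - 10.255.255.255)
  172.16.0.0/12 (172.16.0.0 - 172.31.255.255)
  192.168.0.0/16 (192.168.0.0 - 192.168.255.255)
Private (in 192.168.0.0/16)


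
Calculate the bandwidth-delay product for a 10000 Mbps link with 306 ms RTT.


BDP = bandwidth * RTT
= 10000 Mbps * 306 ms
= 10000 * 1e6 * 306 / 1000 bits
= 3060000000 bits
= 382500000 bytes
= 373535.1562 KB
BDP = 3060000000 bits (382500000 bytes)


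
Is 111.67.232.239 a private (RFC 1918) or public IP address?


RFC 1918 private ranges:
  10.0.0.0/8 (10.0.0.0 - 10.255.255.255)
  172.16.0.0/12 (172.16.0.0 - 172.31.255.255)
  192.168.0.0/16 (192.168.0.0 - 192.168.255.255)
Public (not in any RFC 1918 range)


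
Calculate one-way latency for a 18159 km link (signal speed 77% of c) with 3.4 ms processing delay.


Speed = 0.77 * 3e5 km/s = 231000 km/s
Propagation delay = 18159 / 231000 = 0.0786 s = 78.6104 ms
Processing delay = 3.4 ms
Total one-way latency = 82.0104 ms


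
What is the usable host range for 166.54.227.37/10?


Network: 166.0.0.0
Broadcast: 166.63.255.255
First usable = network + 1
Last usable = broadcast - 1
Range: 166.0.0.1 to 166.63.255.254


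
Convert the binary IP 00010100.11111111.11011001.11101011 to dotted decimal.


00010100 = 20
11111111 = 255
11011001 = 217
11101011 = 235
IP: 20.255.217.235


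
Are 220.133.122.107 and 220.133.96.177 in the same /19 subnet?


Mask: 255.255.224.0
220.133.122.107 AND mask = 220.133.96.0
220.133.96.177 AND mask = 220.133.96.0
Yes, same subnet (220.133.96.0)


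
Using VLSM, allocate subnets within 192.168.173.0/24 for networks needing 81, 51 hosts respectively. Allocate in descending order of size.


81 hosts -> /25 (126 usable): 192.168.173.0/25
51 hosts -> /26 (62 usable): 192.168.173.128/26
Allocation: 192.168.173.0/25 (81 hosts, 126 usable); 192.168.173.128/26 (51 hosts, 62 usable)


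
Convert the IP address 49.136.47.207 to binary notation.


49 = 00110001
136 = 10001000
47 = 00101111
207 = 11001111
Binary: 00110001.10001000.00101111.11001111


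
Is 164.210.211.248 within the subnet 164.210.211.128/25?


Subnet network: 164.210.211.128
Test IP AND mask: 164.210.211.128
Yes, 164.210.211.248 is in 164.210.211.128/25


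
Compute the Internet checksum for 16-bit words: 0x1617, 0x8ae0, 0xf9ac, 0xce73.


Sum all words (with carry folding):
+ 0x1617 = 0x1617
+ 0x8ae0 = 0xa0f7
+ 0xf9ac = 0x9aa4
+ 0xce73 = 0x6918
One's complement: ~0x6918
Checksum = 0x96e7


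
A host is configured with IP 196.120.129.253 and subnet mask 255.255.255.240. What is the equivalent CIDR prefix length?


Binary: 11111111.11111111.11111111.11110000
Count leading 1s
Prefix: /28


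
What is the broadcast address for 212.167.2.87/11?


Network: 212.160.0.0/11
Host bits = 21
Set all host bits to 1:
Broadcast: 212.191.255.255


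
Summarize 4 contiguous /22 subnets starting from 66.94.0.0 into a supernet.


Original prefix: /22
Number of subnets: 4 = 2^2
New prefix = 22 - 2 = 20
Supernet: 66.94.0.0/20


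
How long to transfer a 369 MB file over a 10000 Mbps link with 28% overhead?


Effective throughput = 10000 * (1 - 28/100) = 7200 Mbps
File size in Mb = 369 * 8 = 2952 Mb
Time = 2952 / 7200
Time = 0.41 seconds


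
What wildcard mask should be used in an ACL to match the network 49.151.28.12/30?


Subnet mask: 255.255.255.252
Wildcard = 255.255.255.255 - subnet mask
255 - 255 = 0
255 - 255 = 0
255 - 255 = 0
255 - 252 = 3
Wildcard: 0.0.0.3


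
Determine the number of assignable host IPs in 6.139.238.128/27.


Host bits = 32 - 27 = 5
Total addresses = 2^5 = 32
Usable = total - 2 (network and broadcast)
Usable hosts: 30


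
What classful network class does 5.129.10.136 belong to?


First octet: 5
Binary: 00000101
0xxxxxxx -> Class A (1-126)
Class A, default mask 255.0.0.0 (/8)


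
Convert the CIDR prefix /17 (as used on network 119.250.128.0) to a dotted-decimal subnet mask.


/17 means 17 network bits, 15 host bits
Binary: 11111111111111111000000000000000
Mask: 255.255.128.0


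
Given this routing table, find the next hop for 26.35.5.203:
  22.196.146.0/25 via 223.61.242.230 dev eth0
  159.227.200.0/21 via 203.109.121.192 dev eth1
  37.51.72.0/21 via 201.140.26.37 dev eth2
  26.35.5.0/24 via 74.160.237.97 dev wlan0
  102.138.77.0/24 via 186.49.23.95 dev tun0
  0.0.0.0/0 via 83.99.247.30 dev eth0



Longest prefix match for 26.35.5.203:
  /25 22.196.146.0: no
  /21 159.227.200.0: no
  /21 37.51.72.0: no
  /24 26.35.5.0: MATCH
  /24 102.138.77.0: no
  /0 0.0.0.0: MATCH
Selected: next-hop 74.160.237.97 via wlan0 (matched /24)


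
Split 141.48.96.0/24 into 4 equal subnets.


New prefix = 24 + 2 = 26
Each subnet has 64 addresses
  141.48.96.0/26
  141.48.96.64/26
  141.48.96.128/26
  141.48.96.192/26
Subnets: 141.48.96.0/26, 141.48.96.64/26, 141.48.96.128/26, 141.48.96.192/26


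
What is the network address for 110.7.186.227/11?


IP:   01101110.00000111.10111010.11100011
Mask: 11111111.11100000.00000000.00000000
AND operation:
Net:  01101110.00000000.00000000.00000000
Network: 110.0.0.0/11


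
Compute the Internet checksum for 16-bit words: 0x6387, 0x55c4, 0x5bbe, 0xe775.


Sum all words (with carry folding):
+ 0x6387 = 0x6387
+ 0x55c4 = 0xb94b
+ 0x5bbe = 0x150a
+ 0xe775 = 0xfc7f
One's complement: ~0xfc7f
Checksum = 0x0380


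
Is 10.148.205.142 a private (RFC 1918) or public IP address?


RFC 1918 private ranges:
  10.0.0.0/8 (10.0.0.0 - 10.255.255.255)
  172.16.0.0/12 (172.16.0.0 - 172.31.255.255)
  192.168.0.0/16 (192.168.0.0 - 192.168.255.255)
Private (in 10.0.0.0/8)


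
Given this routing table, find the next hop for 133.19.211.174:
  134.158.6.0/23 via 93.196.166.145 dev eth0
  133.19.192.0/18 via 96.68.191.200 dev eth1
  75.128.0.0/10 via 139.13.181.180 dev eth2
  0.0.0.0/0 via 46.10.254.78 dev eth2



Longest prefix match for 133.19.211.174:
  /23 134.158.6.0: no
  /18 133.19.192.0: MATCH
  /10 75.128.0.0: no
  /0 0.0.0.0: MATCH
Selected: next-hop 96.68.191.200 via eth1 (matched /18)


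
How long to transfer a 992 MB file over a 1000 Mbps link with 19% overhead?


Effective throughput = 1000 * (1 - 19/100) = 810 Mbps
File size in Mb = 992 * 8 = 7936 Mb
Time = 7936 / 810
Time = 9.7975 seconds


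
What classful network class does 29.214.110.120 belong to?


First octet: 29
Binary: 00011101
0xxxxxxx -> Class A (1-126)
Class A, default mask 255.0.0.0 (/8)


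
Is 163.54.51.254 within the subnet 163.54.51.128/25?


Subnet network: 163.54.51.128
Test IP AND mask: 163.54.51.128
Yes, 163.54.51.254 is in 163.54.51.128/25


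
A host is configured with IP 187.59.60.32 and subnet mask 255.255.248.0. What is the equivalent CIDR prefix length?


Binary: 11111111.11111111.11111000.00000000
Count leading 1s
Prefix: /21


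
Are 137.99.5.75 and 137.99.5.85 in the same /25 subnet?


Mask: 255.255.255.128
137.99.5.75 AND mask = 137.99.5.0
137.99.5.85 AND mask = 137.99.5.0
Yes, same subnet (137.99.5.0)


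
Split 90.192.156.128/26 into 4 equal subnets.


New prefix = 26 + 2 = 28
Each subnet has 16 addresses
  90.192.156.128/28
  90.192.156.144/28
  90.192.156.160/28
  90.192.156.176/28
Subnets: 90.192.156.128/28, 90.192.156.144/28, 90.192.156.160/28, 90.192.156.176/28


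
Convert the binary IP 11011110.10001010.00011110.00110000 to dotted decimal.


11011110 = 222
10001010 = 138
00011110 = 30
00110000 = 48
IP: 222.138.30.48


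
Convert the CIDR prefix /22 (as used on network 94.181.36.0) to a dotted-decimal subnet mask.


/22 means 22 network bits, 10 host bits
Binary: 11111111111111111111110000000000
Mask: 255.255.252.0


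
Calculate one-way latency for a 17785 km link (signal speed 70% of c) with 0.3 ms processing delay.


Speed = 0.7 * 3e5 km/s = 210000 km/s
Propagation delay = 17785 / 210000 = 0.0847 s = 84.6905 ms
Processing delay = 0.3 ms
Total one-way latency = 84.9905 ms


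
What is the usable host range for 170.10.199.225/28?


Network: 170.10.199.224
Broadcast: 170.10.199.239
First usable = network + 1
Last usable = broadcast - 1
Range: 170.10.199.225 to 170.10.199.238


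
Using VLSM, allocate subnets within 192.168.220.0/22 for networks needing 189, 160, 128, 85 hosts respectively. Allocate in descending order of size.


189 hosts -> /24 (254 usable): 192.168.220.0/24
160 hosts -> /24 (254 usable): 192.168.221.0/24
128 hosts -> /24 (254 usable): 192.168.222.0/24
85 hosts -> /25 (126 usable): 192.168.223.0/25
Allocation: 192.168.220.0/24 (189 hosts, 254 usable); 192.168.221.0/24 (160 hosts, 254 usable); 192.168.222.0/24 (128 hosts, 254 usable); 192.168.223.0/25 (85 hosts, 126 usable)


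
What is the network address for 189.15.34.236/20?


IP:   10111101.00001111.00100010.11101100
Mask: 11111111.11111111.11110000.00000000
AND operation:
Net:  10111101.00001111.00100000.00000000
Network: 189.15.32.0/20


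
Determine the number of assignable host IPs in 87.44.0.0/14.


Host bits = 32 - 14 = 18
Total addresses = 2^18 = 262144
Usable = total - 2 (network and broadcast)
Usable hosts: 262142


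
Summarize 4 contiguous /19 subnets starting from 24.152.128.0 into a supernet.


Original prefix: /19
Number of subnets: 4 = 2^2
New prefix = 19 - 2 = 17
Supernet: 24.152.128.0/17


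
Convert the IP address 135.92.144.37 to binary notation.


135 = 10000111
92 = 01011100
144 = 10010000
37 = 00100101
Binary: 10000111.01011100.10010000.00100101


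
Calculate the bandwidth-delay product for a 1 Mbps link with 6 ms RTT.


BDP = bandwidth * RTT
= 1 Mbps * 6 ms
= 1 * 1e6 * 6 / 1000 bits
= 6000 bits
= 750 bytes
BDP = 6000 bits (750 bytes)


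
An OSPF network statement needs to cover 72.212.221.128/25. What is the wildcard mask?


Subnet mask: 255.255.255.128
Wildcard = 255.255.255.255 - subnet mask
255 - 255 = 0
255 - 255 = 0
255 - 255 = 0
255 - 128 = 127
Wildcard: 0.0.0.127


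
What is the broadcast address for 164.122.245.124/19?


Network: 164.122.224.0/19
Host bits = 13
Set all host bits to 1:
Broadcast: 164.122.255.255


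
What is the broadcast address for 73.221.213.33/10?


Network: 73.192.0.0/10
Host bits = 22
Set all host bits to 1:
Broadcast: 73.255.255.255


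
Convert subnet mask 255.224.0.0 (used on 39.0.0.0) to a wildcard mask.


Subnet mask: 255.224.0.0
Wildcard = 255.255.255.255 - subnet mask
255 - 255 = 0
255 - 224 = 31
255 - 0 = 255
255 - 0 = 255
Wildcard: 0.31.255.255


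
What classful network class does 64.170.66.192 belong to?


First octet: 64
Binary: 01000000
0xxxxxxx -> Class A (1-126)
Class A, default mask 255.0.0.0 (/8)


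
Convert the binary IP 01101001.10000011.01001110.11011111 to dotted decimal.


01101001 = 105
10000011 = 131
01001110 = 78
11011111 = 223
IP: 105.131.78.223


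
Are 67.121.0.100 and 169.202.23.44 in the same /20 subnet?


Mask: 255.255.240.0
67.121.0.100 AND mask = 67.121.0.0
169.202.23.44 AND mask = 169.202.16.0
No, different subnets (67.121.0.0 vs 169.202.16.0)


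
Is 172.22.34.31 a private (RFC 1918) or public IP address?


RFC 1918 private ranges:
  10.0.0.0/8 (10.0.0.0 - 10.255.255.255)
  172.16.0.0/12 (172.16.0.0 - 172.31.255.255)
  192.168.0.0/16 (192.168.0.0 - 192.168.255.255)
Private (in 172.16.0.0/12)


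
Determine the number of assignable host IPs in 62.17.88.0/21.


Host bits = 32 - 21 = 11
Total addresses = 2^11 = 2048
Usable = total - 2 (network and broadcast)
Usable hosts: 2046


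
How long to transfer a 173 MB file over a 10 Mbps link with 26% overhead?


Effective throughput = 10 * (1 - 26/100) = 7.4 Mbps
File size in Mb = 173 * 8 = 1384 Mb
Time = 1384 / 7.4
Time = 187.027 seconds


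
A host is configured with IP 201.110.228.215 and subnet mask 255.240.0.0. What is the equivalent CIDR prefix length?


Binary: 11111111.11110000.00000000.00000000
Count leading 1s
Prefix: /12


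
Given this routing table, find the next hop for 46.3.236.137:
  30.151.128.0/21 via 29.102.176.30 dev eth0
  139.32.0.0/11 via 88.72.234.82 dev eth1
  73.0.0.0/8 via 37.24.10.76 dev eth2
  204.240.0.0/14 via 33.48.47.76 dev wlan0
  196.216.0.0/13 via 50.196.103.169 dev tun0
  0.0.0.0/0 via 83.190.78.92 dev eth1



Longest prefix match for 46.3.236.137:
  /21 30.151.128.0: no
  /11 139.32.0.0: no
  /8 73.0.0.0: no
  /14 204.240.0.0: no
  /13 196.216.0.0: no
  /0 0.0.0.0: MATCH
Selected: next-hop 83.190.78.92 via eth1 (matched /0)


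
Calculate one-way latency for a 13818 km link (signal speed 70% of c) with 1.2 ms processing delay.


Speed = 0.7 * 3e5 km/s = 210000 km/s
Propagation delay = 13818 / 210000 = 0.0658 s = 65.8 ms
Processing delay = 1.2 ms
Total one-way latency = 67 ms


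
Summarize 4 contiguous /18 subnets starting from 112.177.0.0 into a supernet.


Original prefix: /18
Number of subnets: 4 = 2^2
New prefix = 18 - 2 = 16
Supernet: 112.177.0.0/16


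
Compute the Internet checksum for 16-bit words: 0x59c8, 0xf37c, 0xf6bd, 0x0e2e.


Sum all words (with carry folding):
+ 0x59c8 = 0x59c8
+ 0xf37c = 0x4d45
+ 0xf6bd = 0x4403
+ 0x0e2e = 0x5231
One's complement: ~0x5231
Checksum = 0xadce


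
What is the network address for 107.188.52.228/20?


IP:   01101011.10111100.00110100.11100100
Mask: 11111111.11111111.11110000.00000000
AND operation:
Net:  01101011.10111100.00110000.00000000
Network: 107.188.48.0/20


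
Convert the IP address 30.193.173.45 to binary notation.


30 = 00011110
193 = 11000001
173 = 10101101
45 = 00101101
Binary: 00011110.11000001.10101101.00101101


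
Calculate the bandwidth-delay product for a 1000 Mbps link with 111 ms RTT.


BDP = bandwidth * RTT
= 1000 Mbps * 111 ms
= 1000 * 1e6 * 111 / 1000 bits
= 111000000 bits
= 13875000 bytes
= 13549.8047 KB
BDP = 111000000 bits (13875000 bytes)


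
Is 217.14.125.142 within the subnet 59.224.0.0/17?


Subnet network: 59.224.0.0
Test IP AND mask: 217.14.0.0
No, 217.14.125.142 is not in 59.224.0.0/17


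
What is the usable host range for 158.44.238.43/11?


Network: 158.32.0.0
Broadcast: 158.63.255.255
First usable = network + 1
Last usable = broadcast - 1
Range: 158.32.0.1 to 158.63.255.254


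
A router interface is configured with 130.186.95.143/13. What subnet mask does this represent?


/13 means 13 network bits, 19 host bits
Binary: 11111111111110000000000000000000
Mask: 255.248.0.0


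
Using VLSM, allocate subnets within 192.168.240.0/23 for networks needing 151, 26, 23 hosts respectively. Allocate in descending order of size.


151 hosts -> /24 (254 usable): 192.168.240.0/24
26 hosts -> /27 (30 usable): 192.168.241.0/27
23 hosts -> /27 (30 usable): 192.168.241.32/27
Allocation: 192.168.240.0/24 (151 hosts, 254 usable); 192.168.241.0/27 (26 hosts, 30 usable); 192.168.241.32/27 (23 hosts, 30 usable)


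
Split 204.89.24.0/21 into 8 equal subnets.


New prefix = 21 + 3 = 24
Each subnet has 256 addresses
  204.89.24.0/24
  204.89.25.0/24
  204.89.26.0/24
  204.89.27.0/24
  204.89.28.0/24
  204.89.29.0/24
  204.89.30.0/24
  204.89.31.0/24
Subnets: 204.89.24.0/24, 204.89.25.0/24, 204.89.26.0/24, 204.89.27.0/24, 204.89.28.0/24, 204.89.29.0/24, 204.89.30.0/24, 204.89.31.0/24


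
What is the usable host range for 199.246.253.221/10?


Network: 199.192.0.0
Broadcast: 199.255.255.255
First usable = network + 1
Last usable = broadcast - 1
Range: 199.192.0.1 to 199.255.255.254


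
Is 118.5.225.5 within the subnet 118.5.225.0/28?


Subnet network: 118.5.225.0
Test IP AND mask: 118.5.225.0
Yes, 118.5.225.5 is in 118.5.225.0/28


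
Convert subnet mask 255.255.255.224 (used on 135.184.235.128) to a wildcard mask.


Subnet mask: 255.255.255.224
Wildcard = 255.255.255.255 - subnet mask
255 - 255 = 0
255 - 255 = 0
255 - 255 = 0
255 - 224 = 31
Wildcard: 0.0.0.31


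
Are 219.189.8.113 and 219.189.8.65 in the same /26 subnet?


Mask: 255.255.255.192
219.189.8.113 AND mask = 219.189.8.64
219.189.8.65 AND mask = 219.189.8.64
Yes, same subnet (219.189.8.64)


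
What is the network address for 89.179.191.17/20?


IP:   01011001.10110011.10111111.00010001
Mask: 11111111.11111111.11110000.00000000
AND operation:
Net:  01011001.10110011.10110000.00000000
Network: 89.179.176.0/20


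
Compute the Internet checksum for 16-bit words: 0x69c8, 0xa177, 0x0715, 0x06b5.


Sum all words (with carry folding):
+ 0x69c8 = 0x69c8
+ 0xa177 = 0x0b40
+ 0x0715 = 0x1255
+ 0x06b5 = 0x190a
One's complement: ~0x190a
Checksum = 0xe6f5


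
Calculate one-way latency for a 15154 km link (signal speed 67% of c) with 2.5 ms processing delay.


Speed = 0.67 * 3e5 km/s = 201000 km/s
Propagation delay = 15154 / 201000 = 0.0754 s = 75.393 ms
Processing delay = 2.5 ms
Total one-way latency = 77.893 ms


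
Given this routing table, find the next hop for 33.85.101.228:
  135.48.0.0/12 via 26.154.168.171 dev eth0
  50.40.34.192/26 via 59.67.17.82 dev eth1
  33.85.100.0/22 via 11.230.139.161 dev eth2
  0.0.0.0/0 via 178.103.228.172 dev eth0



Longest prefix match for 33.85.101.228:
  /12 135.48.0.0: no
  /26 50.40.34.192: no
  /22 33.85.100.0: MATCH
  /0 0.0.0.0: MATCH
Selected: next-hop 11.230.139.161 via eth2 (matched /22)


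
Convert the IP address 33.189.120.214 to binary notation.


33 = 00100001
189 = 10111101
120 = 01111000
214 = 11010110
Binary: 00100001.10111101.01111000.11010110


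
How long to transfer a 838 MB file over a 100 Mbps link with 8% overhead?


Effective throughput = 100 * (1 - 8/100) = 92 Mbps
File size in Mb = 838 * 8 = 6704 Mb
Time = 6704 / 92
Time = 72.8696 seconds


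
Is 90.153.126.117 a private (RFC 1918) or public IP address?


RFC 1918 private ranges:
  10.0.0.0/8 (10.0.0.0 - 10.255.255.255)
  172.16.0.0/12 (172.16.0.0 - 172.31.255.255)
  192.168.0.0/16 (192.168.0.0 - 192.168.255.255)
Public (not in any RFC 1918 range)


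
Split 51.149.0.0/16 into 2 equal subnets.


New prefix = 16 + 1 = 17
Each subnet has 32768 addresses
  51.149.0.0/17
  51.149.128.0/17
Subnets: 51.149.0.0/17, 51.149.128.0/17


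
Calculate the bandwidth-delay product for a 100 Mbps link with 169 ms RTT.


BDP = bandwidth * RTT
= 100 Mbps * 169 ms
= 100 * 1e6 * 169 / 1000 bits
= 16900000 bits
= 2112500 bytes
= 2062.9883 KB
BDP = 16900000 bits (2112500 bytes)


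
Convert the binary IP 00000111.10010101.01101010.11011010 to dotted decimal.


00000111 = 7
10010101 = 149
01101010 = 106
11011010 = 218
IP: 7.149.106.218


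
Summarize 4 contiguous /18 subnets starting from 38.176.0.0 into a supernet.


Original prefix: /18
Number of subnets: 4 = 2^2
New prefix = 18 - 2 = 16
Supernet: 38.176.0.0/16


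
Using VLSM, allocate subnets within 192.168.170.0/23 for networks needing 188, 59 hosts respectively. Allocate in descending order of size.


188 hosts -> /24 (254 usable): 192.168.170.0/24
59 hosts -> /26 (62 usable): 192.168.171.0/26
Allocation: 192.168.170.0/24 (188 hosts, 254 usable); 192.168.171.0/26 (59 hosts, 62 usable)


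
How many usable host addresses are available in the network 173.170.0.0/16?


Host bits = 32 - 16 = 16
Total addresses = 2^16 = 65536
Usable = total - 2 (network and broadcast)
Usable hosts: 65534


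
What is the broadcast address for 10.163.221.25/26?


Network: 10.163.221.0/26
Host bits = 6
Set all host bits to 1:
Broadcast: 10.163.221.63


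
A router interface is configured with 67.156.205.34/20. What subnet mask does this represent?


/20 means 20 network bits, 12 host bits
Binary: 11111111111111111111000000000000
Mask: 255.255.240.0


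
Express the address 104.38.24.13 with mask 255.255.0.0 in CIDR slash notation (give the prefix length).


Binary: 11111111.11111111.00000000.00000000
Count leading 1s
Prefix: /16


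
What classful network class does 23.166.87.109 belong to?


First octet: 23
Binary: 00010111
0xxxxxxx -> Class A (1-126)
Class A, default mask 255.0.0.0 (/8)


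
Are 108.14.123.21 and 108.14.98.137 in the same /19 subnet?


Mask: 255.255.224.0
108.14.123.21 AND mask = 108.14.96.0
108.14.98.137 AND mask = 108.14.96.0
Yes, same subnet (108.14.96.0)


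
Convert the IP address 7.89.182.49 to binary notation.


7 = 00000111
89 = 01011001
182 = 10110110
49 = 00110001
Binary: 00000111.01011001.10110110.00110001


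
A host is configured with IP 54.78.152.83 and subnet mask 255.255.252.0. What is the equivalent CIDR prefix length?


Binary: 11111111.11111111.11111100.00000000
Count leading 1s
Prefix: /22


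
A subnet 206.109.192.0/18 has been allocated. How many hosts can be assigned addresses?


Host bits = 32 - 18 = 14
Total addresses = 2^14 = 16384
Usable = total - 2 (network and broadcast)
Usable hosts: 16382


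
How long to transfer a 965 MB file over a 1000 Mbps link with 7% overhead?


Effective throughput = 1000 * (1 - 7/100) = 930.0 Mbps
File size in Mb = 965 * 8 = 7720 Mb
Time = 7720 / 930.0
Time = 8.3011 seconds


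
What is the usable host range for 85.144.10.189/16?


Network: 85.144.0.0
Broadcast: 85.144.255.255
First usable = network + 1
Last usable = broadcast - 1
Range: 85.144.0.1 to 85.144.255.254


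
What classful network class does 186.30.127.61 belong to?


First octet: 186
Binary: 10111010
10xxxxxx -> Class B (128-191)
Class B, default mask 255.255.0.0 (/16)


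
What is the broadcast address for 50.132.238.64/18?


Network: 50.132.192.0/18
Host bits = 14
Set all host bits to 1:
Broadcast: 50.132.255.255


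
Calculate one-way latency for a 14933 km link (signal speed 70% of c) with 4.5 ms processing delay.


Speed = 0.7 * 3e5 km/s = 210000 km/s
Propagation delay = 14933 / 210000 = 0.0711 s = 71.1095 ms
Processing delay = 4.5 ms
Total one-way latency = 75.6095 ms


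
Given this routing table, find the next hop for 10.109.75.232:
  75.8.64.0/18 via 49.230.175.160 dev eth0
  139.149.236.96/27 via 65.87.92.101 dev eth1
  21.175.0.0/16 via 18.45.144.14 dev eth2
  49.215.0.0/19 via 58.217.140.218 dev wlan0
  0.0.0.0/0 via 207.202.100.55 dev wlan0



Longest prefix match for 10.109.75.232:
  /18 75.8.64.0: no
  /27 139.149.236.96: no
  /16 21.175.0.0: no
  /19 49.215.0.0: no
  /0 0.0.0.0: MATCH
Selected: next-hop 207.202.100.55 via wlan0 (matched /0)


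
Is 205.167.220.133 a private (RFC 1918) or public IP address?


RFC 1918 private ranges:
  10.0.0.0/8 (10.0.0.0 - 10.255.255.255)
  172.16.0.0/12 (172.16.0.0 - 172.31.255.255)
  192.168.0.0/16 (192.168.0.0 - 192.168.255.255)
Public (not in any RFC 1918 range)


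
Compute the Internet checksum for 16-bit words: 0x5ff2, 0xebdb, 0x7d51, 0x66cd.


Sum all words (with carry folding):
+ 0x5ff2 = 0x5ff2
+ 0xebdb = 0x4bce
+ 0x7d51 = 0xc91f
+ 0x66cd = 0x2fed
One's complement: ~0x2fed
Checksum = 0xd012
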